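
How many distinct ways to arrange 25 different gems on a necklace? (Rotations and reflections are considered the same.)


Free circular arrangements: rotations and reflections both identified.
(n-1)!/2 = 24!/2 = 620448401733239439360000/2 = 310224200866619719680000

310224200866619719680000


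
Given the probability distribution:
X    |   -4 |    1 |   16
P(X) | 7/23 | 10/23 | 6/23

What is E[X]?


E[X] = Σ x·P(X=x)
= (-4)×(7/23) + (1)×(10/23) + (16)×(6/23)
= 78/23

E[X] = 78/23


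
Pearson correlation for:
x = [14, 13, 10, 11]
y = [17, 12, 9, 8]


n=4, Σx=48, Σy=46, Σxy=572, Σx²=586, Σy²=578
r = (4×572 - 48×46)/√((4×586 - 48²)(4×578 - 46²))
= 80/√(40×196) = 80/√7840 ≈ 80/88.5438 ≈ 0.9035

r ≈ 0.9035


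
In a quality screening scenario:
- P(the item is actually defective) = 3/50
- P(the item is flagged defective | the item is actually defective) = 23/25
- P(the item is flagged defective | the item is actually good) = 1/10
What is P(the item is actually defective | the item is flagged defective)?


Using Bayes' theorem:
P(A|B) = P(B|A)·P(A) / P(B)

P(the item is flagged defective) = 23/25 × 3/50 + 1/10 × 47/50
= 69/1250 + 47/500 = 373/2500

P(the item is actually defective|the item is flagged defective) = (69/1250) / (373/2500) = 138/373

P(the item is actually defective|the item is flagged defective) = 138/373 ≈ 37.00%


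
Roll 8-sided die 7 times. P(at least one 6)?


P(no 6)^7 = (7/8)^7 = 823543/2097152
P(≥1) = 1 - 823543/2097152 = 1273609/2097152

P = 1273609/2097152 ≈ 60.73%


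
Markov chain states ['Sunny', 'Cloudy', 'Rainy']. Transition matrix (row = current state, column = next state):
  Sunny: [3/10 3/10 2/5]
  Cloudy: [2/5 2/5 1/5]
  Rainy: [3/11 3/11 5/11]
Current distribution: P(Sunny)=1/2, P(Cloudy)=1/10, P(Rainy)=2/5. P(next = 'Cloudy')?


P(next=Cloudy) = Σᵢ P(now=i)×P(i→Cloudy)
= 1/2×3/10 + 1/10×2/5 + 2/5×3/11
= 3/20 + 1/25 + 6/55 = 329/1100

P = 329/1100 ≈ 0.2991


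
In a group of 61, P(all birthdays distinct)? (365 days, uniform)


P(all different) = Π(365-i)/365 for i=0..60
= (365/365)×(364/365)×...×(305/365)
= 0.004911

P ≈ 0.0049 ≈ 0.49%


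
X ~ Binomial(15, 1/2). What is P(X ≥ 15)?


P(X ≥ 15) = Σ P(X=i) for i=15..15
P(X=15) = 1/32768
Sum = 1/32768

P(X ≥ 15) = 1/32768 ≈ 0.00%


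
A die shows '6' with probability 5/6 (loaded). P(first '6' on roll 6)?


Geometric: P(X=6) = (1-p)^(k-1)×p = (1/6)^5×5/6 = 5/46656

P(X=6) = 5/46656 ≈ 0.01%


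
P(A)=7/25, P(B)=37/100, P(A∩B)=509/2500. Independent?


P(A)×P(B) = 259/2500
P(A∩B) = 509/2500
Not equal → NOT independent

No, not independent


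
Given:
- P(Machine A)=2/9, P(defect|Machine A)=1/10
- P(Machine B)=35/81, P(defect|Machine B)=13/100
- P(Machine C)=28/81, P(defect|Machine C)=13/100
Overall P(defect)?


P(B) = Σ P(B|Aᵢ)×P(Aᵢ)
  1/10×2/9 = 1/45
  13/100×35/81 = 91/1620
  13/100×28/81 = 91/2025
Sum = 37/300

P(defect) = 37/300 ≈ 12.33%


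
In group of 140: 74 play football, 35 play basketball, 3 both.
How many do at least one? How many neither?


|A∪B| = 74+35-3 = 106
Neither = 140-106 = 34

At least one: 106; Neither: 34


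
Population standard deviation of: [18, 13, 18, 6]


Mean = 55/4
  (18-55/4)²=289/16
  (13-55/4)²=9/16
  (18-55/4)²=289/16
  (6-55/4)²=961/16
Σ(x-μ)² = 387/4
σ² = (387/4)/4 = 387/16

σ = √(387/16) ≈ 4.9181


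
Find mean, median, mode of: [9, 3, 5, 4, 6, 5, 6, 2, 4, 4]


Sorted: [2, 3, 4, 4, 4, 5, 5, 6, 6, 9]
Mean = 48/10 = 24/5
Median = 9/2
Freq: {9: 1, 3: 1, 5: 2, 4: 3, 6: 2, 2: 1}
Mode: [4]

Mean=24/5, Median=9/2, Mode=4


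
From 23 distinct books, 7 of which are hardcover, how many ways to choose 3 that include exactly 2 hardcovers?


Choose 2 of the 7 hardcovers and 1 of the other 16 books:
C(7,2)×C(16,1) = 21×16 = 336

336


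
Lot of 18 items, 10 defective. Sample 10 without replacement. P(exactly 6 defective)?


Hypergeometric: C(10,6)×C(8,4)/C(18,10)
= 210×70/43758 = 2450/7293

P(X=6) = 2450/7293 ≈ 33.59%


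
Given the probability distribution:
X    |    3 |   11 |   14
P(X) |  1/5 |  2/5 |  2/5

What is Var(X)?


E[X] = 53/5
E[X²] = 643/5
Var(X) = E[X²] - (E[X])² = 643/5 - 2809/25 = 406/25

Var(X) = 406/25 ≈ 16.2400


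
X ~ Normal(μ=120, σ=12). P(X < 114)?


z = (114-120)/12 = -0.5
P(Z < -0.5) = 0.3085

P(X < 114) ≈ 0.3085


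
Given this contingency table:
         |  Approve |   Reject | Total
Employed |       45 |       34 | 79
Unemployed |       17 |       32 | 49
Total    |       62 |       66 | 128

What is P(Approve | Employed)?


P(Approve | Employed) = 45/(45+34) = 45/79

P(Approve|Employed) = 45/79 ≈ 56.96%


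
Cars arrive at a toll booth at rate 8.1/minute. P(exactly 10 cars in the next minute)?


Poisson(λ=8.1): P(X=10) = e^(-λ)×λ^k/k!
= e^(-8.1) × 8.1^10 / 10!
≈ 0.0003035391381 × 1215766545.91 / 3628800 ≈ 0.101696

P(X=10) ≈ 0.101696 ≈ 10.17%


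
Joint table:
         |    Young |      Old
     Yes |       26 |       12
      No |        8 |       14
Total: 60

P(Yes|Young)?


P(Yes|Young) = 26/(26+8) = 26/34 = 13/17

P = 13/17 ≈ 76.47%


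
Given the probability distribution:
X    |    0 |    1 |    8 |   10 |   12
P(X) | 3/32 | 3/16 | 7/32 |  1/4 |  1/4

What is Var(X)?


E[X] = 119/16
E[X²] = 1203/16
Var(X) = E[X²] - (E[X])² = 1203/16 - 14161/256 = 5087/256

Var(X) = 5087/256 ≈ 19.8711


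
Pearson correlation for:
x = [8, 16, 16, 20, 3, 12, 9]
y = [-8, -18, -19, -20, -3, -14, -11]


n=7, Σx=84, Σy=-93, Σxy=-1332, Σx²=1210, Σy²=1475
r = (7×(-1332) - 84×(-93))/√((7×1210 - 84²)(7×1475 - (-93)²))
= -1512/√(1414×1676) = -1512/√2369864 ≈ -1512/1539.4363 ≈ -0.9822

r ≈ -0.9822


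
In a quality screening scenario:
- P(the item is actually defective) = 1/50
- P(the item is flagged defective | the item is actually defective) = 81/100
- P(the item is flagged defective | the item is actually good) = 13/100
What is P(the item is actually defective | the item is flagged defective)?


Using Bayes' theorem:
P(A|B) = P(B|A)·P(A) / P(B)

P(the item is flagged defective) = 81/100 × 1/50 + 13/100 × 49/50
= 81/5000 + 637/5000 = 359/2500

P(the item is actually defective|the item is flagged defective) = (81/5000) / (359/2500) = 81/718

P(the item is actually defective|the item is flagged defective) = 81/718 ≈ 11.28%


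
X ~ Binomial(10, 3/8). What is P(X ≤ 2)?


P(X ≤ 2) = Σ P(X=i) for i=0..2
P(X=0) = 9765625/1073741824
P(X=1) = 29296875/536870912
P(X=2) = 158203125/1073741824
Sum = 56640625/268435456

P(X ≤ 2) = 56640625/268435456 ≈ 21.10%


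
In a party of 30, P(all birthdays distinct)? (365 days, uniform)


P(all different) = Π(365-i)/365 for i=0..29
= (365/365)×(364/365)×...×(336/365)
= 0.293684

P ≈ 0.2937 ≈ 29.37%


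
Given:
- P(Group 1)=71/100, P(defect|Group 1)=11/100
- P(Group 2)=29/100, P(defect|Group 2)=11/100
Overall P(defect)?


P(B) = Σ P(B|Aᵢ)×P(Aᵢ)
  11/100×71/100 = 781/10000
  11/100×29/100 = 319/10000
Sum = 11/100

P(defect) = 11/100 ≈ 11.00%


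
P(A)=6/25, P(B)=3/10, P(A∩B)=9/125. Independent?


P(A)×P(B) = 9/125
P(A∩B) = 9/125
Equal ✓ → Independent

Yes, independent


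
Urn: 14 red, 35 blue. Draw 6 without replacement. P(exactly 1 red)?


Hypergeometric: C(14,1)×C(35,5)/C(49,6)
= 14×324632/13983816 = 1054/3243

P(X=1) = 1054/3243 ≈ 32.50%


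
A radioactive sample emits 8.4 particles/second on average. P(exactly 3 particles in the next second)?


Poisson(λ=8.4): P(X=3) = e^(-λ)×λ^k/k!
= e^(-8.4) × 8.4^3 / 3!
≈ 0.0002248673242 × 592.704 / 6 ≈ 0.022213

P(X=3) ≈ 0.022213 ≈ 2.22%


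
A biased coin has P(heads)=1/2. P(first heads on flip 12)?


Geometric: P(X=12) = (1-p)^(k-1)×p = (1/2)^11×1/2 = 1/4096

P(X=12) = 1/4096 ≈ 0.02%


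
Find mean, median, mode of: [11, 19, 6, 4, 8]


Sorted: [4, 6, 8, 11, 19]
Mean = 48/5
Median = 8
Freq: {11: 1, 19: 1, 6: 1, 4: 1, 8: 1}
Mode: No mode

Mean=48/5, Median=8, Mode=No mode


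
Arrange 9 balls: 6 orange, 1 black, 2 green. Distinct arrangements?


9!/(6!×1!×2!) = 252

252


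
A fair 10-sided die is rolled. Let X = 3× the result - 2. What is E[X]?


E[die] = (1+10)/2 = 11/2
E[X] = 3×11/2 - 2 = 29/2

E[X] = 29/2


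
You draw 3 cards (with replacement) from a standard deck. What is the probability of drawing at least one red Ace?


P(not a red Ace) = 50/52 = 25/26
P(none in 3 draws) = (25/26)^3 = 15625/17576
P(≥1 red Ace) = 1 - 15625/17576 = 1951/17576

P = 1951/17576 ≈ 11.10%


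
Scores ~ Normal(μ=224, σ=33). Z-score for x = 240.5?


z = (x - μ)/σ = (240.5 - 224)/33 = 0.5

z = 0.5


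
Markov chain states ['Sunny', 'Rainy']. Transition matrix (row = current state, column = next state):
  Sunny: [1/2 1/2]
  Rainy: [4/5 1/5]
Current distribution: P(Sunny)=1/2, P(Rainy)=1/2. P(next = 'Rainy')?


P(next=Rainy) = Σᵢ P(now=i)×P(i→Rainy)
= 1/2×1/2 + 1/2×1/5
= 1/4 + 1/10 = 7/20

P = 7/20 ≈ 0.3500


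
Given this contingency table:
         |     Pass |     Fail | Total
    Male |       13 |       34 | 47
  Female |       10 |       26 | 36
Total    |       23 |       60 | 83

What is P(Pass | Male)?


P(Pass | Male) = 13/(13+34) = 13/47

P(Pass|Male) = 13/47 ≈ 27.66%


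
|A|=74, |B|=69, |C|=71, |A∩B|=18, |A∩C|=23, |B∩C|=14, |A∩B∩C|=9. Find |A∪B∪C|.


|A∪B∪C| = 74+69+71-18-23-14+9 = 168

|A∪B∪C| = 168


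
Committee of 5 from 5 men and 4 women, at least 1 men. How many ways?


Count by #men:
  1M,4W: C(5,1)×C(4,4)=5
  2M,3W: C(5,2)×C(4,3)=40
  3M,2W: C(5,3)×C(4,2)=60
  4M,1W: C(5,4)×C(4,1)=20
  5M,0W: C(5,5)×C(4,0)=1
Total = 126

126


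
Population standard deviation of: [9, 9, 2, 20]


Mean = 40/4 = 10
  (9-10)²=1
  (9-10)²=1
  (2-10)²=64
  (20-10)²=100
Σ(x-μ)² = 166
σ² = 166/4 = 83/2

σ = √(83/2) ≈ 6.4420


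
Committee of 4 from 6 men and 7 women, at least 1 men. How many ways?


Count by #men:
  1M,3W: C(6,1)×C(7,3)=210
  2M,2W: C(6,2)×C(7,2)=315
  3M,1W: C(6,3)×C(7,1)=140
  4M,0W: C(6,4)×C(7,0)=15
Total = 680

680


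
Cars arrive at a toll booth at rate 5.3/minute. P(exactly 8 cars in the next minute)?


Poisson(λ=5.3): P(X=8) = e^(-λ)×λ^k/k!
= e^(-5.3) × 5.3^8 / 8!
≈ 0.004991593907 × 622596.904114 / 40320 ≈ 0.077077

P(X=8) ≈ 0.077077 ≈ 7.71%


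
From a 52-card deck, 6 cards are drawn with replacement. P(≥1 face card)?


P(not a face card) = 40/52 = 10/13
P(none in 6 draws) = (10/13)^6 = 1000000/4826809
P(≥1 face card) = 1 - 1000000/4826809 = 3826809/4826809

P = 3826809/4826809 ≈ 79.28%


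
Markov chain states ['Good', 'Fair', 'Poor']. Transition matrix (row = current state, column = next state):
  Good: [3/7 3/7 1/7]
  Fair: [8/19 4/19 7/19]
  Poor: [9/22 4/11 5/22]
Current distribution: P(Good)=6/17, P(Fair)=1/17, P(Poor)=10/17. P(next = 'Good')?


P(next=Good) = Σᵢ P(now=i)×P(i→Good)
= 6/17×3/7 + 1/17×8/19 + 10/17×9/22
= 18/119 + 8/323 + 45/187 = 10363/24871

P = 10363/24871 ≈ 0.4167


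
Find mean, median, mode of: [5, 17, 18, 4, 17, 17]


Sorted: [4, 5, 17, 17, 17, 18]
Mean = 78/6 = 13
Median = 17
Freq: {5: 1, 17: 3, 18: 1, 4: 1}
Mode: [17]

Mean=13, Median=17, Mode=17


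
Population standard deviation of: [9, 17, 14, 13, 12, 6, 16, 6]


Mean = 93/8
  (9-93/8)²=441/64
  (17-93/8)²=1849/64
  (14-93/8)²=361/64
  (13-93/8)²=121/64
  (12-93/8)²=9/64
  (6-93/8)²=2025/64
  (16-93/8)²=1225/64
  (6-93/8)²=2025/64
Σ(x-μ)² = 1007/8
σ² = (1007/8)/8 = 1007/64

σ = √(1007/64) ≈ 3.9667


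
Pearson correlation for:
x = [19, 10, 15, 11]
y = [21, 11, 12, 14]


n=4, Σx=55, Σy=58, Σxy=843, Σx²=807, Σy²=902
r = (4×843 - 55×58)/√((4×807 - 55²)(4×902 - 58²))
= 182/√(203×244) = 182/√49532 ≈ 182/222.5579 ≈ 0.8178

r ≈ 0.8178


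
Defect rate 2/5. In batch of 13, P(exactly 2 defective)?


Binomial: P(X=2) = C(13,2)×p^2×(1-p)^11
= 78 × 4/25 × 177147/48828125 = 55269864/1220703125

P(X=2) = 55269864/1220703125 ≈ 4.53%


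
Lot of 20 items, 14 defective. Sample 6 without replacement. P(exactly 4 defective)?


Hypergeometric: C(14,4)×C(6,2)/C(20,6)
= 1001×15/38760 = 1001/2584

P(X=4) = 1001/2584 ≈ 38.74%


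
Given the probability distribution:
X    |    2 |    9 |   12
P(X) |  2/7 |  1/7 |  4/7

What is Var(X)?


E[X] = 61/7
E[X²] = 95
Var(X) = E[X²] - (E[X])² = 95 - 3721/49 = 934/49

Var(X) = 934/49 ≈ 19.0612


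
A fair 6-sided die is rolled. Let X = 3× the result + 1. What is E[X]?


E[die] = (1+6)/2 = 7/2
E[X] = 3×7/2 + 1 = 23/2

E[X] = 23/2


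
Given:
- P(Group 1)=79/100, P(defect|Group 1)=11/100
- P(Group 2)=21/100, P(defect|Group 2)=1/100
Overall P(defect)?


P(B) = Σ P(B|Aᵢ)×P(Aᵢ)
  11/100×79/100 = 869/10000
  1/100×21/100 = 21/10000
Sum = 89/1000

P(defect) = 89/1000 ≈ 8.90%


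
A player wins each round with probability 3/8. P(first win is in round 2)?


Geometric: P(X=2) = (1-p)^(k-1)×p = (5/8)^1×3/8 = 15/64

P(X=2) = 15/64 ≈ 23.44%


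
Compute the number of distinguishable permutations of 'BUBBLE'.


Letters: 6, freq: {'B': 3, 'U': 1, 'L': 1, 'E': 1}
6!/(3!×1!×1!×1!) = 720/6 = 120

120


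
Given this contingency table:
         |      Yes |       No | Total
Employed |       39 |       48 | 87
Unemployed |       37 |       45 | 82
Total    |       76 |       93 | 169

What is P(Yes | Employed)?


P(Yes | Employed) = 39/(39+48) = 39/87 = 13/29

P(Yes|Employed) = 13/29 ≈ 44.83%


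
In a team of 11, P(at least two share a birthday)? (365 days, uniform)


P(all different) = Π(365-i)/365 for i=0..10
= 0.858859
P(match) = 1 - 0.858859 = 0.141141

P ≈ 0.1411 ≈ 14.11%


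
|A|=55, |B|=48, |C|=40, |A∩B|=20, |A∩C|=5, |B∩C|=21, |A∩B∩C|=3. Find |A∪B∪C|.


|A∪B∪C| = 55+48+40-20-5-21+3 = 100

|A∪B∪C| = 100


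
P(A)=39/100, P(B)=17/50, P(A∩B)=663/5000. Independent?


P(A)×P(B) = 663/5000
P(A∩B) = 663/5000
Equal ✓ → Independent

Yes, independent


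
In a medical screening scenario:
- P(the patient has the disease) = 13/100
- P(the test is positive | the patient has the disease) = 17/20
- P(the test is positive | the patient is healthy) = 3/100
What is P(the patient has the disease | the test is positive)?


Using Bayes' theorem:
P(A|B) = P(B|A)·P(A) / P(B)

P(the test is positive) = 17/20 × 13/100 + 3/100 × 87/100
= 221/2000 + 261/10000 = 683/5000

P(the patient has the disease|the test is positive) = (221/2000) / (683/5000) = 1105/1366

P(the patient has the disease|the test is positive) = 1105/1366 ≈ 80.89%


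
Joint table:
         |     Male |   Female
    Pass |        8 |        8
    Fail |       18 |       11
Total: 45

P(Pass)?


P(Pass) = (8+8)/45 = 16/45

P(Pass) = 16/45 ≈ 35.56%


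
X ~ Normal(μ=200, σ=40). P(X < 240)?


z = (240-200)/40 = 1.0
P(Z < 1.0) = 0.8413

P(X < 240) ≈ 0.8413


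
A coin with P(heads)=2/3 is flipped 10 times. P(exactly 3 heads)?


Binomial: P(X=3) = C(10,3)×p^3×(1-p)^7
= 120 × 8/27 × 1/2187 = 320/19683

P(X=3) = 320/19683 ≈ 1.63%


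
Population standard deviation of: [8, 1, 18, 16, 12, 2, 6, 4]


Mean = 67/8
  (8-67/8)²=9/64
  (1-67/8)²=3481/64
  (18-67/8)²=5929/64
  (16-67/8)²=3721/64
  (12-67/8)²=841/64
  (2-67/8)²=2601/64
  (6-67/8)²=361/64
  (4-67/8)²=1225/64
Σ(x-μ)² = 2271/8
σ² = (2271/8)/8 = 2271/64

σ = √(2271/64) ≈ 5.9569


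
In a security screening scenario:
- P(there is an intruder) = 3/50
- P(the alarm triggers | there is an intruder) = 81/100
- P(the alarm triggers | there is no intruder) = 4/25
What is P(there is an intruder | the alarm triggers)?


Using Bayes' theorem:
P(A|B) = P(B|A)·P(A) / P(B)

P(the alarm triggers) = 81/100 × 3/50 + 4/25 × 47/50
= 243/5000 + 94/625 = 199/1000

P(there is an intruder|the alarm triggers) = (243/5000) / (199/1000) = 243/995

P(there is an intruder|the alarm triggers) = 243/995 ≈ 24.42%


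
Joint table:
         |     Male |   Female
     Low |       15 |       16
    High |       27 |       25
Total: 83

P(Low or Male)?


P(Low∨Male) = P(Low) + P(Male) - P(Low∧Male)
= (31 + 42 - 15)/83 = 58/83

P = 58/83 ≈ 69.88%


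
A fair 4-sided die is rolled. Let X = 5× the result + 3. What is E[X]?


E[die] = (1+4)/2 = 5/2
E[X] = 5×5/2 + 3 = 31/2

E[X] = 31/2


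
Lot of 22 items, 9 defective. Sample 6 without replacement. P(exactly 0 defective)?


Hypergeometric: C(9,0)×C(13,6)/C(22,6)
= 1×1716/74613 = 52/2261

P(X=0) = 52/2261 ≈ 2.30%


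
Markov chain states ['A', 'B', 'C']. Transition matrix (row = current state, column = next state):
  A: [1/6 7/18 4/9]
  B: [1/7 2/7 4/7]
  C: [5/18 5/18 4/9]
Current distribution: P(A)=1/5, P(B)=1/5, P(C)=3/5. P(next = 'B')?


P(next=B) = Σᵢ P(now=i)×P(i→B)
= 1/5×7/18 + 1/5×2/7 + 3/5×5/18
= 7/90 + 2/35 + 1/6 = 19/63

P = 19/63 ≈ 0.3016


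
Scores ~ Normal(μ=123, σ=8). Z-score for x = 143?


z = (x - μ)/σ = (143 - 123)/8 = 2.5

z = 2.5


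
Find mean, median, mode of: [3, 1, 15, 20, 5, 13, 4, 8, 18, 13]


Sorted: [1, 3, 4, 5, 8, 13, 13, 15, 18, 20]
Mean = 100/10 = 10
Median = 21/2
Freq: {3: 1, 1: 1, 15: 1, 20: 1, 5: 1, 13: 2, 4: 1, 8: 1, 18: 1}
Mode: [13]

Mean=10, Median=21/2, Mode=13


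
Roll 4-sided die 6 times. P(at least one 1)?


P(no 1)^6 = (3/4)^6 = 729/4096
P(≥1) = 1 - 729/4096 = 3367/4096

P = 3367/4096 ≈ 82.20%


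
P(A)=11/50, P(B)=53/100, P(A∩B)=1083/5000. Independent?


P(A)×P(B) = 583/5000
P(A∩B) = 1083/5000
Not equal → NOT independent

No, not independent


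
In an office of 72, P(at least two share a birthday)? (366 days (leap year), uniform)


P(all different) = Π(366-i)/366 for i=0..71
= 0.000559
P(match) = 1 - 0.000559 = 0.999441

P ≈ 0.9994 ≈ 99.94%


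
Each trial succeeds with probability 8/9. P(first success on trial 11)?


Geometric: P(X=11) = (1-p)^(k-1)×p = (1/9)^10×8/9 = 8/31381059609

P(X=11) = 8/31381059609 ≈ 0.00%


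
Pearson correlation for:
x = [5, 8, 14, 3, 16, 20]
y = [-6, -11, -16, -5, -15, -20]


n=6, Σx=66, Σy=-73, Σxy=-997, Σx²=950, Σy²=1063
r = (6×(-997) - 66×(-73))/√((6×950 - 66²)(6×1063 - (-73)²))
= -1164/√(1344×1049) = -1164/√1409856 ≈ -1164/1187.3736 ≈ -0.9803

r ≈ -0.9803


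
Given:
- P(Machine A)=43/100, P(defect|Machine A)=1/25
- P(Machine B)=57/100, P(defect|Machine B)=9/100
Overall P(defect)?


P(B) = Σ P(B|Aᵢ)×P(Aᵢ)
  1/25×43/100 = 43/2500
  9/100×57/100 = 513/10000
Sum = 137/2000

P(defect) = 137/2000 ≈ 6.85%


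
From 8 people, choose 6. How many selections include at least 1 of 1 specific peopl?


Complement: C(8,6) - C(7,6) = 28 - 7 = 21

21


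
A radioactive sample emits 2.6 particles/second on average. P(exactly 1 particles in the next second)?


Poisson(λ=2.6): P(X=1) = e^(-λ)×λ^k/k!
= e^(-2.6) × 2.6^1 / 1!
≈ 0.07427357821 × 2.6 / 1 ≈ 0.193111

P(X=1) ≈ 0.193111 ≈ 19.31%


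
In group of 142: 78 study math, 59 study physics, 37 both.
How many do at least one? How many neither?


|A∪B| = 78+59-37 = 100
Neither = 142-100 = 42

At least one: 100; Neither: 42


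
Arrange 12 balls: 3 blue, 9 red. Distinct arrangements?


12!/(3!×9!) = 220

220


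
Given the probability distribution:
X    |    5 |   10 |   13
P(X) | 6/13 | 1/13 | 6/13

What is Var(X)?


E[X] = 118/13
E[X²] = 1264/13
Var(X) = E[X²] - (E[X])² = 1264/13 - 13924/169 = 2508/169

Var(X) = 2508/169 ≈ 14.8402


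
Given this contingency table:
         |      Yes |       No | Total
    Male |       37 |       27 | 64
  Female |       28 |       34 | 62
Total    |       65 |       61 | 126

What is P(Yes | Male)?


P(Yes | Male) = 37/(37+27) = 37/64

P(Yes|Male) = 37/64 ≈ 57.81%


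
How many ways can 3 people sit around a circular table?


Circular arrangements of 3 distinct objects: fix one position to break rotational symmetry.
(n-1)! = 2! = 2

2


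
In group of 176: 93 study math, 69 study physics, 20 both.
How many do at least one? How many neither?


|A∪B| = 93+69-20 = 142
Neither = 176-142 = 34

At least one: 142; Neither: 34


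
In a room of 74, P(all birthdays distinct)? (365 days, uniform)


P(all different) = Π(365-i)/365 for i=0..73
= (365/365)×(364/365)×...×(292/365)
= 0.000351

P ≈ 0.0004 ≈ 0.04%


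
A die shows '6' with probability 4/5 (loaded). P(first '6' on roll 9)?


Geometric: P(X=9) = (1-p)^(k-1)×p = (1/5)^8×4/5 = 4/1953125

P(X=9) = 4/1953125 ≈ 0.00%


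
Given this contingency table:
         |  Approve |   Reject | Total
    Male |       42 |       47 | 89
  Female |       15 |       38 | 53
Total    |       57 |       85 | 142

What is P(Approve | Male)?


P(Approve | Male) = 42/(42+47) = 42/89

P(Approve|Male) = 42/89 ≈ 47.19%


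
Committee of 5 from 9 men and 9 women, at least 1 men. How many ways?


Count by #men:
  1M,4W: C(9,1)×C(9,4)=1134
  2M,3W: C(9,2)×C(9,3)=3024
  3M,2W: C(9,3)×C(9,2)=3024
  4M,1W: C(9,4)×C(9,1)=1134
  5M,0W: C(9,5)×C(9,0)=126
Total = 8442

8442


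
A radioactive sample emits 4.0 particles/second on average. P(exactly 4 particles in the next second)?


Poisson(λ=4.0): P(X=4) = e^(-λ)×λ^k/k!
= e^(-4.0) × 4.0^4 / 4!
≈ 0.01831563889 × 256 / 24 ≈ 0.195367

P(X=4) ≈ 0.195367 ≈ 19.54%


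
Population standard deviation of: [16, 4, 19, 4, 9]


Mean = 52/5
  (16-52/5)²=784/25
  (4-52/5)²=1024/25
  (19-52/5)²=1849/25
  (4-52/5)²=1024/25
  (9-52/5)²=49/25
Σ(x-μ)² = 946/5
σ² = (946/5)/5 = 946/25

σ = √(946/25) ≈ 6.1514


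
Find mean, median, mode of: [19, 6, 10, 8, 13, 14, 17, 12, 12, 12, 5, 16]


Sorted: [5, 6, 8, 10, 12, 12, 12, 13, 14, 16, 17, 19]
Mean = 144/12 = 12
Median = 12
Freq: {19: 1, 6: 1, 10: 1, 8: 1, 13: 1, 14: 1, 17: 1, 12: 3, 5: 1, 16: 1}
Mode: [12]

Mean=12, Median=12, Mode=12


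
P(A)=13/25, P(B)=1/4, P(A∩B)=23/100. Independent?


P(A)×P(B) = 13/100
P(A∩B) = 23/100
Not equal → NOT independent

No, not independent


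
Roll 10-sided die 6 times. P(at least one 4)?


P(no 4)^6 = (9/10)^6 = 531441/1000000
P(≥1) = 1 - 531441/1000000 = 468559/1000000

P = 468559/1000000 ≈ 46.86%


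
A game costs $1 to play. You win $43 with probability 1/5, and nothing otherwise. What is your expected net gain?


E[gain] = (43-1)×1/5 + (-1)×4/5
= 42/5 - 4/5 = 38/5

Expected net gain = $38/5 ≈ $7.60


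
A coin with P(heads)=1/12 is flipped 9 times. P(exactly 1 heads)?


Binomial: P(X=1) = C(9,1)×p^1×(1-p)^8
= 9 × 1/12 × 214358881/429981696 = 214358881/573308928

P(X=1) = 214358881/573308928 ≈ 37.39%


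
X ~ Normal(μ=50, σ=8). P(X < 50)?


z = (50-50)/8 = 0.0
P(Z < 0.0) = 0.5000

P(X < 50) ≈ 0.5000


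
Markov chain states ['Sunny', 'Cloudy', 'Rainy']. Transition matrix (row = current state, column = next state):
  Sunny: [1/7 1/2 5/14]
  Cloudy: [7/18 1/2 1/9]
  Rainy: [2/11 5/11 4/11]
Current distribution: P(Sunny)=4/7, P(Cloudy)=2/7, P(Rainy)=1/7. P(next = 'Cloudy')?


P(next=Cloudy) = Σᵢ P(now=i)×P(i→Cloudy)
= 4/7×1/2 + 2/7×1/2 + 1/7×5/11
= 2/7 + 1/7 + 5/77 = 38/77

P = 38/77 ≈ 0.4935


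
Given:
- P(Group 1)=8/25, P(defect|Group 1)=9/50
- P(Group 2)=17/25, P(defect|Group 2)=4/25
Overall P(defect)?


P(B) = Σ P(B|Aᵢ)×P(Aᵢ)
  9/50×8/25 = 36/625
  4/25×17/25 = 68/625
Sum = 104/625

P(defect) = 104/625 ≈ 16.64%


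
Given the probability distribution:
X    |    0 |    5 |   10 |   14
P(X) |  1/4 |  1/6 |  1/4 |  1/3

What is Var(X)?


E[X] = 8
E[X²] = 189/2
Var(X) = E[X²] - (E[X])² = 189/2 - 64 = 61/2

Var(X) = 61/2 ≈ 30.5000


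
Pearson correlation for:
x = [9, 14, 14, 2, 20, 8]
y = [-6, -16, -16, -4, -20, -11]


n=6, Σx=67, Σy=-73, Σxy=-998, Σx²=941, Σy²=1085
r = (6×(-998) - 67×(-73))/√((6×941 - 67²)(6×1085 - (-73)²))
= -1097/√(1157×1181) = -1097/√1366417 ≈ -1097/1168.9384 ≈ -0.9385

r ≈ -0.9385


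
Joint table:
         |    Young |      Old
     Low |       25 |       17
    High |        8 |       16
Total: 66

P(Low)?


P(Low) = (25+17)/66 = 42/66 = 7/11

P(Low) = 7/11 ≈ 63.64%


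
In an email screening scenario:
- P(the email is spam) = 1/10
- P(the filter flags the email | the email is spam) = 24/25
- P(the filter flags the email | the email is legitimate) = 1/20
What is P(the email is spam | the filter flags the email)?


Using Bayes' theorem:
P(A|B) = P(B|A)·P(A) / P(B)

P(the filter flags the email) = 24/25 × 1/10 + 1/20 × 9/10
= 12/125 + 9/200 = 141/1000

P(the email is spam|the filter flags the email) = (12/125) / (141/1000) = 32/47

P(the email is spam|the filter flags the email) = 32/47 ≈ 68.09%


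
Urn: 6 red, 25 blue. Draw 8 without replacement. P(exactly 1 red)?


Hypergeometric: C(6,1)×C(25,7)/C(31,8)
= 6×480700/7888725 = 38456/105183

P(X=1) = 38456/105183 ≈ 36.56%


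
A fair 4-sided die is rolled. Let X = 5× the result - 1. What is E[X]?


E[die] = (1+4)/2 = 5/2
E[X] = 5×5/2 - 1 = 23/2

E[X] = 23/2


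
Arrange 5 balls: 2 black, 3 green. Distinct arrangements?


5!/(2!×3!) = 10

10


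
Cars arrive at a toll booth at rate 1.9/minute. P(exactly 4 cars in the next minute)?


Poisson(λ=1.9): P(X=4) = e^(-λ)×λ^k/k!
= e^(-1.9) × 1.9^4 / 4!
≈ 0.1495686192 × 13.0321 / 24 ≈ 0.081216

P(X=4) ≈ 0.081216 ≈ 8.12%


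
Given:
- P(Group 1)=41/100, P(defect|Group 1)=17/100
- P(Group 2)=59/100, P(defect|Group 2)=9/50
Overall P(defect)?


P(B) = Σ P(B|Aᵢ)×P(Aᵢ)
  17/100×41/100 = 697/10000
  9/50×59/100 = 531/5000
Sum = 1759/10000

P(defect) = 1759/10000 ≈ 17.59%


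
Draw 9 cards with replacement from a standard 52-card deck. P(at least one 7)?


P(not a 7) = 48/52 = 12/13
P(none in 9 draws) = (12/13)^9 = 5159780352/10604499373
P(≥1 7) = 1 - 5159780352/10604499373 = 5444719021/10604499373

P = 5444719021/10604499373 ≈ 51.34%


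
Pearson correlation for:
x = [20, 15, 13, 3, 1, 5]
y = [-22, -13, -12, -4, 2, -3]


n=6, Σx=57, Σy=-52, Σxy=-816, Σx²=829, Σy²=826
r = (6×(-816) - 57×(-52))/√((6×829 - 57²)(6×826 - (-52)²))
= -1932/√(1725×2252) = -1932/√3884700 ≈ -1932/1970.9642 ≈ -0.9802

r ≈ -0.9802


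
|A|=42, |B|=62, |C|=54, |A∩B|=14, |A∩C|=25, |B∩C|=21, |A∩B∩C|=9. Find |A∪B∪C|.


|A∪B∪C| = 42+62+54-14-25-21+9 = 107

|A∪B∪C| = 107


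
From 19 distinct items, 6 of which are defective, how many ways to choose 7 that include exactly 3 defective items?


Choose 3 of the 6 defective items and 4 of the other 13 items:
C(6,3)×C(13,4) = 20×715 = 14300

14300


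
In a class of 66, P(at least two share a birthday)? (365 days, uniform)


P(all different) = Π(365-i)/365 for i=0..65
= 0.001904
P(match) = 1 - 0.001904 = 0.998096

P ≈ 0.9981 ≈ 99.81%


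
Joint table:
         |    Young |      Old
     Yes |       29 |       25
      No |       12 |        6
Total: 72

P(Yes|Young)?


P(Yes|Young) = 29/(29+12) = 29/41

P = 29/41 ≈ 70.73%


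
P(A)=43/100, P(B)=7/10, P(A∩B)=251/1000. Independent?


P(A)×P(B) = 301/1000
P(A∩B) = 251/1000
Not equal → NOT independent

No, not independent


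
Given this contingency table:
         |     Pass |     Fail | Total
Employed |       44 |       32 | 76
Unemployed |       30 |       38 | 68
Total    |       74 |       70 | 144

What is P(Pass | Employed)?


P(Pass | Employed) = 44/(44+32) = 44/76 = 11/19

P(Pass|Employed) = 11/19 ≈ 57.89%


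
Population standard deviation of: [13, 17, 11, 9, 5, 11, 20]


Mean = 86/7
  (13-86/7)²=25/49
  (17-86/7)²=1089/49
  (11-86/7)²=81/49
  (9-86/7)²=529/49
  (5-86/7)²=2601/49
  (11-86/7)²=81/49
  (20-86/7)²=2916/49
Σ(x-μ)² = 1046/7
σ² = (1046/7)/7 = 1046/49

σ = √(1046/49) ≈ 4.6203


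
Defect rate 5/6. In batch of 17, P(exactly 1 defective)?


Binomial: P(X=1) = C(17,1)×p^1×(1-p)^16
= 17 × 5/6 × 1/2821109907456 = 85/16926659444736

P(X=1) = 85/16926659444736 ≈ 0.00%


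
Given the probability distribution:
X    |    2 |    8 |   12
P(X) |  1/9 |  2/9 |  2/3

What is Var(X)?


E[X] = 10
E[X²] = 332/3
Var(X) = E[X²] - (E[X])² = 332/3 - 100 = 32/3

Var(X) = 32/3 ≈ 10.6667


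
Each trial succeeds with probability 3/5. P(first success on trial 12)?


Geometric: P(X=12) = (1-p)^(k-1)×p = (2/5)^11×3/5 = 6144/244140625

P(X=12) = 6144/244140625 ≈ 0.00%


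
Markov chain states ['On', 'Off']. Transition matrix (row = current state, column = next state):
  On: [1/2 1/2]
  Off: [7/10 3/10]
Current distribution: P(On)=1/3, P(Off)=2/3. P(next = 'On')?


P(next=On) = Σᵢ P(now=i)×P(i→On)
= 1/3×1/2 + 2/3×7/10
= 1/6 + 7/15 = 19/30

P = 19/30 ≈ 0.6333


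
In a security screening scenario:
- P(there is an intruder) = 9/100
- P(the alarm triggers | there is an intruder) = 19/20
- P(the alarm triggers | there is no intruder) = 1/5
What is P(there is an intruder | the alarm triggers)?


Using Bayes' theorem:
P(A|B) = P(B|A)·P(A) / P(B)

P(the alarm triggers) = 19/20 × 9/100 + 1/5 × 91/100
= 171/2000 + 91/500 = 107/400

P(there is an intruder|the alarm triggers) = (171/2000) / (107/400) = 171/535

P(there is an intruder|the alarm triggers) = 171/535 ≈ 31.96%


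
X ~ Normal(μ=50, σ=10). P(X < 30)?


z = (30-50)/10 = -2.0
P(Z < -2.0) = 0.0228

P(X < 30) ≈ 0.0228


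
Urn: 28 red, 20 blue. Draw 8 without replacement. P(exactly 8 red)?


Hypergeometric: C(28,8)×C(20,0)/C(48,8)
= 3108105×1/377348994 = 1365/165722

P(X=8) = 1365/165722 ≈ 0.82%


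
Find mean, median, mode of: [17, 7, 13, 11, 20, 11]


Sorted: [7, 11, 11, 13, 17, 20]
Mean = 79/6
Median = 12
Freq: {17: 1, 7: 1, 13: 1, 11: 2, 20: 1}
Mode: [11]

Mean=79/6, Median=12, Mode=11


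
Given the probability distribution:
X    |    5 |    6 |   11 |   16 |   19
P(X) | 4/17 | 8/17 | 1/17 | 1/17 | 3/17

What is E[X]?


E[X] = Σ x·P(X=x)
= (5)×(4/17) + (6)×(8/17) + (11)×(1/17) + (16)×(1/17) + (19)×(3/17)
= 152/17

E[X] = 152/17


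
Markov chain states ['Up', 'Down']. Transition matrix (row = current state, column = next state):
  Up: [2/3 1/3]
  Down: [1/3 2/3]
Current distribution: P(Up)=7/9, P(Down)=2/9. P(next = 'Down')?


P(next=Down) = Σᵢ P(now=i)×P(i→Down)
= 7/9×1/3 + 2/9×2/3
= 7/27 + 4/27 = 11/27

P = 11/27 ≈ 0.4074


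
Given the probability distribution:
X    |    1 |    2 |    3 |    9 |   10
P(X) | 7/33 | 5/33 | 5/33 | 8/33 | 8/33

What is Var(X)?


E[X] = 184/33
E[X²] = 1520/33
Var(X) = E[X²] - (E[X])² = 1520/33 - 33856/1089 = 16304/1089

Var(X) = 16304/1089 ≈ 14.9715


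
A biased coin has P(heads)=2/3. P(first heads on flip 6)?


Geometric: P(X=6) = (1-p)^(k-1)×p = (1/3)^5×2/3 = 2/729

P(X=6) = 2/729 ≈ 0.27%


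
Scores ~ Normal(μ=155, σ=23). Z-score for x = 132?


z = (x - μ)/σ = (132 - 155)/23 = -1.0

z = -1.0


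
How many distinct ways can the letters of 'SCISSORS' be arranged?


Letters: 8, freq: {'S': 4, 'C': 1, 'I': 1, 'O': 1, 'R': 1}
8!/(4!×1!×1!×1!×1!) = 40320/24 = 1680

1680


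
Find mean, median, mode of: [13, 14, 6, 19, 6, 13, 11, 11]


Sorted: [6, 6, 11, 11, 13, 13, 14, 19]
Mean = 93/8
Median = 12
Freq: {13: 2, 14: 1, 6: 2, 19: 1, 11: 2}
Mode: [6, 11, 13]

Mean=93/8, Median=12, Mode=[6, 11, 13]


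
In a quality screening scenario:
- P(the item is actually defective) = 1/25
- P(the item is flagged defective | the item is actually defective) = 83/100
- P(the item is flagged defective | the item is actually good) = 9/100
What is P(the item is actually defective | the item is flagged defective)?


Using Bayes' theorem:
P(A|B) = P(B|A)·P(A) / P(B)

P(the item is flagged defective) = 83/100 × 1/25 + 9/100 × 24/25
= 83/2500 + 54/625 = 299/2500

P(the item is actually defective|the item is flagged defective) = (83/2500) / (299/2500) = 83/299

P(the item is actually defective|the item is flagged defective) = 83/299 ≈ 27.76%


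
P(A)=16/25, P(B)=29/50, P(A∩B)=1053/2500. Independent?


P(A)×P(B) = 232/625
P(A∩B) = 1053/2500
Not equal → NOT independent

No, not independent


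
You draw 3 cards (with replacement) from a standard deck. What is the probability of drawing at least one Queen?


P(not a Queen) = 48/52 = 12/13
P(none in 3 draws) = (12/13)^3 = 1728/2197
P(≥1 Queen) = 1 - 1728/2197 = 469/2197

P = 469/2197 ≈ 21.35%


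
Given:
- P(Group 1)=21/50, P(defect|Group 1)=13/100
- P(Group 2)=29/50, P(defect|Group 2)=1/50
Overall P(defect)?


P(B) = Σ P(B|Aᵢ)×P(Aᵢ)
  13/100×21/50 = 273/5000
  1/50×29/50 = 29/2500
Sum = 331/5000

P(defect) = 331/5000 ≈ 6.62%


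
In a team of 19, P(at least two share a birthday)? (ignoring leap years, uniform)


P(all different) = Π(365-i)/365 for i=0..18
= 0.620881
P(match) = 1 - 0.620881 = 0.379119

P ≈ 0.3791 ≈ 37.91%


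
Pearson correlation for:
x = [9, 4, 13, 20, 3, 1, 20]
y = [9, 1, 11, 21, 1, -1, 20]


n=7, Σx=70, Σy=62, Σxy=1050, Σx²=1076, Σy²=1046
r = (7×1050 - 70×62)/√((7×1076 - 70²)(7×1046 - 62²))
= 3010/√(2632×3478) = 3010/√9154096 ≈ 3010/3025.5737 ≈ 0.9949

r ≈ 0.9949


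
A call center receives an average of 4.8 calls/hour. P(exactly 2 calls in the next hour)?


Poisson(λ=4.8): P(X=2) = e^(-λ)×λ^k/k!
= e^(-4.8) × 4.8^2 / 2!
≈ 0.008229747049 × 23.04 / 2 ≈ 0.094807

P(X=2) ≈ 0.094807 ≈ 9.48%


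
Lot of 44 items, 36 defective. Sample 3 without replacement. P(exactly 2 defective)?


Hypergeometric: C(36,2)×C(8,1)/C(44,3)
= 630×8/13244 = 180/473

P(X=2) = 180/473 ≈ 38.05%


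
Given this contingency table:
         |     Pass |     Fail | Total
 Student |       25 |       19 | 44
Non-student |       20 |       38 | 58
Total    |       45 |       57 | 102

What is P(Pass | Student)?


P(Pass | Student) = 25/(25+19) = 25/44

P(Pass|Student) = 25/44 ≈ 56.82%


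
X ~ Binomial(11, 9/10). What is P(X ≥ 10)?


P(X ≥ 10) = Σ P(X=i) for i=10..11
P(X=10) = 38354628411/100000000000
P(X=11) = 31381059609/100000000000
Sum = 3486784401/5000000000

P(X ≥ 10) = 3486784401/5000000000 ≈ 69.74%


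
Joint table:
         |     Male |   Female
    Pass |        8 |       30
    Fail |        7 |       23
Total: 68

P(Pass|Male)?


P(Pass|Male) = 8/(8+7) = 8/15

P = 8/15 ≈ 53.33%


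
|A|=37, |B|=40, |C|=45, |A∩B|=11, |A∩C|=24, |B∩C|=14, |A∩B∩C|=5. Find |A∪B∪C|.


|A∪B∪C| = 37+40+45-11-24-14+5 = 78

|A∪B∪C| = 78


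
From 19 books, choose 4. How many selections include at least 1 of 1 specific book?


Complement: C(19,4) - C(18,4) = 3876 - 3060 = 816

816


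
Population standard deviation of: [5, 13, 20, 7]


Mean = 45/4
  (5-45/4)²=625/16
  (13-45/4)²=49/16
  (20-45/4)²=1225/16
  (7-45/4)²=289/16
Σ(x-μ)² = 547/4
σ² = (547/4)/4 = 547/16

σ = √(547/16) ≈ 5.8470


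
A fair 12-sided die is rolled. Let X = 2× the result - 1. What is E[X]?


E[die] = (1+12)/2 = 13/2
E[X] = 2×13/2 - 1 = 12

E[X] = 12


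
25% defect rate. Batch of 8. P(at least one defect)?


P(all good) = (3/4)^8 = 6561/65536
P(≥1 defect) = 58975/65536

P = 58975/65536 ≈ 89.99%


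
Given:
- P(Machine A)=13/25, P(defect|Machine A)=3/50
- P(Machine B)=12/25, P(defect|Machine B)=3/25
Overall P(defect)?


P(B) = Σ P(B|Aᵢ)×P(Aᵢ)
  3/50×13/25 = 39/1250
  3/25×12/25 = 36/625
Sum = 111/1250

P(defect) = 111/1250 ≈ 8.88%


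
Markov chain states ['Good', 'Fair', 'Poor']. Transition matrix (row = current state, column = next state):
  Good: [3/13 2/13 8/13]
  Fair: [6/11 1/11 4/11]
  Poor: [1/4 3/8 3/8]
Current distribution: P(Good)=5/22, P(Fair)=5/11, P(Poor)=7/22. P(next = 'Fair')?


P(next=Fair) = Σᵢ P(now=i)×P(i→Fair)
= 5/22×2/13 + 5/11×1/11 + 7/22×3/8
= 5/143 + 5/121 + 21/176 = 4923/25168

P = 4923/25168 ≈ 0.1956


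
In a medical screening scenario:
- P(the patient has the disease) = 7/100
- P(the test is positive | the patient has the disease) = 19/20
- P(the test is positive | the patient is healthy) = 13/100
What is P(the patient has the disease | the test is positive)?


Using Bayes' theorem:
P(A|B) = P(B|A)·P(A) / P(B)

P(the test is positive) = 19/20 × 7/100 + 13/100 × 93/100
= 133/2000 + 1209/10000 = 937/5000

P(the patient has the disease|the test is positive) = (133/2000) / (937/5000) = 665/1874

P(the patient has the disease|the test is positive) = 665/1874 ≈ 35.49%


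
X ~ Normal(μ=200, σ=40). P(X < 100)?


z = (100-200)/40 = -2.5
P(Z < -2.5) = 0.0062

P(X < 100) ≈ 0.0062


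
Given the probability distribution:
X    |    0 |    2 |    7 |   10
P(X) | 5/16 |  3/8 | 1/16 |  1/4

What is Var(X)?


E[X] = 59/16
E[X²] = 473/16
Var(X) = E[X²] - (E[X])² = 473/16 - 3481/256 = 4087/256

Var(X) = 4087/256 ≈ 15.9648


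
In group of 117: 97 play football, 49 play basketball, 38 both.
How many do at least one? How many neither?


|A∪B| = 97+49-38 = 108
Neither = 117-108 = 9

At least one: 108; Neither: 9


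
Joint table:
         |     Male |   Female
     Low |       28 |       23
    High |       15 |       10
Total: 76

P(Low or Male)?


P(Low∨Male) = P(Low) + P(Male) - P(Low∧Male)
= (51 + 43 - 28)/76 = 66/76 = 33/38

P = 33/38 ≈ 86.84%


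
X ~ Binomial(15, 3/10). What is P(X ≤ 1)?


P(X ≤ 1) = Σ P(X=i) for i=0..1
P(X=0) = 4747561509943/1000000000000000
P(X=1) = 6104007655641/200000000000000
Sum = 8816899947037/250000000000000

P(X ≤ 1) = 8816899947037/250000000000000 ≈ 3.53%


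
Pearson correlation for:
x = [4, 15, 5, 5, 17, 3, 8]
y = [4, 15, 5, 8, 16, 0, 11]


n=7, Σx=57, Σy=59, Σxy=666, Σx²=653, Σy²=707
r = (7×666 - 57×59)/√((7×653 - 57²)(7×707 - 59²))
= 1299/√(1322×1468) = 1299/√1940696 ≈ 1299/1393.0887 ≈ 0.9325

r ≈ 0.9325


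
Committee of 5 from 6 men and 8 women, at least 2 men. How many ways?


Count by #men:
  2M,3W: C(6,2)×C(8,3)=840
  3M,2W: C(6,3)×C(8,2)=560
  4M,1W: C(6,4)×C(8,1)=120
  5M,0W: C(6,5)×C(8,0)=6
Total = 1526

1526


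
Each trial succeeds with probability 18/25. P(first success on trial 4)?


Geometric: P(X=4) = (1-p)^(k-1)×p = (7/25)^3×18/25 = 6174/390625

P(X=4) = 6174/390625 ≈ 1.58%


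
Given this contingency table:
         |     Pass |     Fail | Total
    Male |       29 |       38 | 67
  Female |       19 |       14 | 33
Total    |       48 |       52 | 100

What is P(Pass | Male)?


P(Pass | Male) = 29/(29+38) = 29/67

P(Pass|Male) = 29/67 ≈ 43.28%


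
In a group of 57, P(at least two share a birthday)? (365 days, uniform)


P(all different) = Π(365-i)/365 for i=0..56
= 0.009878
P(match) = 1 - 0.009878 = 0.990122

P ≈ 0.9901 ≈ 99.01%


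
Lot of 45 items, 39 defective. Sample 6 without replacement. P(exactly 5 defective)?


Hypergeometric: C(39,5)×C(6,1)/C(45,6)
= 575757×6/8145060 = 82251/193930

P(X=5) = 82251/193930 ≈ 42.41%


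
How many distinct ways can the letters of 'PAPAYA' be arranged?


Letters: 6, freq: {'P': 2, 'A': 3, 'Y': 1}
6!/(2!×3!×1!) = 720/12 = 60

60


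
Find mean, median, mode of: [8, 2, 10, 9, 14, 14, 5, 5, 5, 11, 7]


Sorted: [2, 5, 5, 5, 7, 8, 9, 10, 11, 14, 14]
Mean = 90/11
Median = 8
Freq: {8: 1, 2: 1, 10: 1, 9: 1, 14: 2, 5: 3, 11: 1, 7: 1}
Mode: [5]

Mean=90/11, Median=8, Mode=5


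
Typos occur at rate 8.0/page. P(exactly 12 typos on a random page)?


Poisson(λ=8.0): P(X=12) = e^(-λ)×λ^k/k!
= e^(-8.0) × 8.0^12 / 12!
≈ 0.0003354626279 × 68719476736 / 479001600 ≈ 0.048127

P(X=12) ≈ 0.048127 ≈ 4.81%


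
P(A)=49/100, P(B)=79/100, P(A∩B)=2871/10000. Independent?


P(A)×P(B) = 3871/10000
P(A∩B) = 2871/10000
Not equal → NOT independent

No, not independent
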